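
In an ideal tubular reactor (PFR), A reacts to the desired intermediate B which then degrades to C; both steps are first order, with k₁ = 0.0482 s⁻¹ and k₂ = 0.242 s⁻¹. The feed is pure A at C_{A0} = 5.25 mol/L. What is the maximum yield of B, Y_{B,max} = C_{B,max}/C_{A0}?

0.133

At the optimum, C_{B,max}/C_{A0} = (k₁/k₂)^[k₂/(k₂−k₁)].
= (0.0482/0.242)^(0.242/(0.242−0.0482)) = (0.1992)^(1.249) = 0.1333.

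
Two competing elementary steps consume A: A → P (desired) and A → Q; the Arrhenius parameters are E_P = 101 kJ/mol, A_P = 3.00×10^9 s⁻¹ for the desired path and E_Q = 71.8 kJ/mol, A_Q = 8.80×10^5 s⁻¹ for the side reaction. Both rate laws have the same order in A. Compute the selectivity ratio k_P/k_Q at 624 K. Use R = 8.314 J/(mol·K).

12.3

Since both paths have the same order in A, the concentration cancels and S_{P/Q} = k_P/k_Q = (A_P/A_Q)·exp[(E_Q−E_P)/(RT)].
(E_Q−E_P)/(RT) = (71.8−101)×10³/(8.314×624) = -29200/5188 = -5.628.
k_P/k_Q = (3.00×10^9/8.80×10^5)·exp(-5.628) = 3409 × 0.003594 = 12.3.
Since E_P > E_Q, raising the temperature improves selectivity toward P.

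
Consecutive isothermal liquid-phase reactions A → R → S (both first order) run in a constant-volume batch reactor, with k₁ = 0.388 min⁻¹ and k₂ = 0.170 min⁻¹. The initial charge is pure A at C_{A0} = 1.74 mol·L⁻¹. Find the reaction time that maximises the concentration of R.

The intermediate peaks when r₁ = r₂, i.e. k₁e^(−k₁t) = k₂e^(−k₂t), giving t_opt = ln(k₂/k₁)/(k₂−k₁).
= ln(0.170/0.388)/(0.170−0.388) = ln(0.4381)/-0.2180 = -0.8252/-0.2180 = 3.79 min.

3.79 min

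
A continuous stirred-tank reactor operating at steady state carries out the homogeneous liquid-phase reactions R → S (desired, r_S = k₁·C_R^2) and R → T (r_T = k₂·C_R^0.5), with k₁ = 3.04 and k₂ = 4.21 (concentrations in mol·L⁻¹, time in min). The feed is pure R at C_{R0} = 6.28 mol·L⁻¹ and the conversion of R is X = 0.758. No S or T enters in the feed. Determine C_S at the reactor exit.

Exit C_R = C_{R0}(1−X) = 6.28×0.242 = 1.520 mol·L⁻¹.
A CSTR operates uniformly at the exit composition, giving r_S = 7.021 and r_T = 5.190 (each k·C_R^n at C_R = 1.520).
Fraction of consumed R going to S: r_S/(r_S+r_T) = 0.5750.
C_S = 0.5750·C_{R0}·X = 0.5750×6.28×0.758 = 2.74 mol·L⁻¹.

2.74 mol·L⁻¹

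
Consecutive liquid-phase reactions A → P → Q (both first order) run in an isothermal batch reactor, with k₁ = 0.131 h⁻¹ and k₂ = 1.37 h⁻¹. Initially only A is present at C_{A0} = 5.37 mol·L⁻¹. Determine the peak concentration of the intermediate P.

0.401 mol·L⁻¹

For a first-order series the maximum intermediate yield is C_{P,max}/C_{A0} = (k₁/k₂)^[k₂/(k₂−k₁)].
= (0.131/1.37)^(1.37/(1.37−0.131)) = (0.09562)^(1.106) = 0.07460.
C_{P,max} = 0.07460×5.37 = 0.401 mol·L⁻¹.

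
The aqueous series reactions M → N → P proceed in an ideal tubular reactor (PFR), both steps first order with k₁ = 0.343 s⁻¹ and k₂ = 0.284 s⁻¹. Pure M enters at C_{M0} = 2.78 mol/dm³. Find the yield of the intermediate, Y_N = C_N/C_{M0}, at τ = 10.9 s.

0.125

The intermediate concentration in a first-order A→B→C sequence is C_N = k₁C_{M0}(e^(−k₁τ) − e^(−k₂τ))/(k₂−k₁).
e^(−k₁τ) = e^(−0.343×10.9) = e^(−3.739) = 0.02379; e^(−k₂τ) = e^(−3.096) = 0.04525.
C_N = 0.343×2.78/(0.284−0.343) × (0.02379−0.04525) = (-16.16)×(-0.02146) = 0.3469 mol/dm³.
Y_N = C_N/C_{M0} = 0.3469/2.78 = 0.125.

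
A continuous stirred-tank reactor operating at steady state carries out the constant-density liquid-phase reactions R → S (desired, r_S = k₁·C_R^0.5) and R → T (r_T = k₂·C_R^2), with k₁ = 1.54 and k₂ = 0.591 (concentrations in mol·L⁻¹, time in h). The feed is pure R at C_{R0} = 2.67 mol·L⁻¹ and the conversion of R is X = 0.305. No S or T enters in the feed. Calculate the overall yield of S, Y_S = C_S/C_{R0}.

Exit C_R = C_{R0}(1−X) = 2.67×0.695 = 1.856 mol·L⁻¹.
In a CSTR the entire volume is at exit conditions, so r_S = 1.54×1.856^0.5 = 2.098 and r_T = 0.591×1.856^2 = 2.035.
Fraction of consumed R going to S: r_S/(r_S+r_T) = 0.5076.
C_S = 0.5076·C_{R0}·X = 0.5076×2.67×0.305 = 0.413 mol·L⁻¹; Y_S = C_S/C_{R0} = 0.155.

0.155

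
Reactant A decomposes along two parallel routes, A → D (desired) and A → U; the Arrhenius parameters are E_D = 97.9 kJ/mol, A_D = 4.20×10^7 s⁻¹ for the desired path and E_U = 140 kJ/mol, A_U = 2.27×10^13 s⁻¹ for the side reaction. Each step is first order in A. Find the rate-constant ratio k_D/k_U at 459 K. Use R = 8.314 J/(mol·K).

Since both paths have the same order in A, the concentration cancels and S_{D/U} = k_D/k_U = (A_D/A_U)·exp[(E_U−E_D)/(RT)].
(E_U−E_D)/(RT) = (140−97.9)×10³/(8.314×459) = 42100/3816 = 11.03.
k_D/k_U = (4.20×10^7/2.27×10^13)·exp(11.03) = 1.850×10^-6 × 61829 = 0.114.
Since E_D < E_U, lowering the temperature improves selectivity toward D.

0.114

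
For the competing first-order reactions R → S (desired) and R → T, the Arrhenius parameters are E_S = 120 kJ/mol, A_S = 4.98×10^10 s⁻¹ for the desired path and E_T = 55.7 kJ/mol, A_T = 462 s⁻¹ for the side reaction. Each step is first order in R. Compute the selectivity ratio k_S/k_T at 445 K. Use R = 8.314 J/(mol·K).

Since both paths have the same order in R, the concentration cancels and S_{S/T} = k_S/k_T = (A_S/A_T)·exp[(E_T−E_S)/(RT)].
(E_T−E_S)/(RT) = (55.7−120)×10³/(8.314×445) = -64300/3700 = -17.38.
k_S/k_T = (4.98×10^10/462)·exp(-17.38) = 1.078×10^8 × 2.832×10^-8 = 3.05.
Since E_S > E_T, raising the temperature improves selectivity toward S.

3.05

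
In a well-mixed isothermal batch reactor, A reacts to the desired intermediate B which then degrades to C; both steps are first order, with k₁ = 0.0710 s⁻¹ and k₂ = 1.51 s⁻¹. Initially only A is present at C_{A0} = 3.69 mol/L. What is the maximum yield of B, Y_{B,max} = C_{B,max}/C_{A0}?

For a first-order series the maximum intermediate yield is C_{B,max}/C_{A0} = (k₁/k₂)^[k₂/(k₂−k₁)].
= (0.0710/1.51)^(1.51/(1.51−0.0710)) = (0.04702)^(1.049) = 0.04044.

0.0404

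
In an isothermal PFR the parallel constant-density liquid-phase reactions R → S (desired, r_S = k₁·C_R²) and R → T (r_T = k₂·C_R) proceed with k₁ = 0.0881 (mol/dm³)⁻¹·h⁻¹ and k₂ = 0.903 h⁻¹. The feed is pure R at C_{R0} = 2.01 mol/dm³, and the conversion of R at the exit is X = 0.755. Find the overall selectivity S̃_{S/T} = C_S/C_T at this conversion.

C_R = C_{R0}(1−X) = 0.4924 mol/dm³.
Along a PFR/batch, dC_T/dC_R = −r_T/(r_S+r_T) = −k₂/(k₂+k₁·C_R).
Integrating from C_{R0} to C_R: C_T = (0.903/0.0881)·ln[(0.903+0.0881·2.01)/(0.903+0.0881·0.492)] = 10.25·ln(1.080/0.9464) = 1.354 mol/dm³.
Then C_S = (C_{R0}−C_R) − C_T = 1.518 − 1.354 = 0.1631 mol/dm³.
S̃_{S/T} = C_S/C_T = 0.1631/1.354 = 0.120.

0.120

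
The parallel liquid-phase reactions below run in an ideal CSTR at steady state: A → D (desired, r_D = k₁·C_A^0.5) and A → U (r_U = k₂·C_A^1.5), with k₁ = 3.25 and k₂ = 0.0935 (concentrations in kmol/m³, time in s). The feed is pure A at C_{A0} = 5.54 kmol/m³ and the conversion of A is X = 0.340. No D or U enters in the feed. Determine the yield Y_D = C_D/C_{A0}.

0.308

Exit C_A = C_{A0}(1−X) = 5.54×0.660 = 3.656 kmol/m³.
A CSTR operates uniformly at the exit composition, giving r_D = 6.215 and r_U = 0.6537 (each k·C_A^n at C_A = 3.656).
Fraction of consumed A going to D: r_D/(r_D+r_U) = 0.9048.
C_D = 0.9048·C_{A0}·X = 0.9048×5.54×0.340 = 1.70 kmol/m³; Y_D = C_D/C_{A0} = 0.308.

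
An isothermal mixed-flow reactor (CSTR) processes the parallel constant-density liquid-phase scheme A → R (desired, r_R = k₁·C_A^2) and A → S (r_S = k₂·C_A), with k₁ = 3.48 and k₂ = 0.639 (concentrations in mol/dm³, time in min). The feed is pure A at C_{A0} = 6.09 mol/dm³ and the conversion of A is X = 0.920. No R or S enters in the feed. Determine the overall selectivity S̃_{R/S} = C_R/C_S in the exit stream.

Exit C_A = C_{A0}(1−X) = 6.09×0.0800 = 0.4872 mol/dm³.
A CSTR operates uniformly at the exit composition, giving r_R = 0.8260 and r_S = 0.3113 (each k·C_A^n at C_A = 0.4872).
Overall selectivity = C_R/C_S = r_Rτ/(r_Sτ) = r_R/r_S = 2.65.

2.65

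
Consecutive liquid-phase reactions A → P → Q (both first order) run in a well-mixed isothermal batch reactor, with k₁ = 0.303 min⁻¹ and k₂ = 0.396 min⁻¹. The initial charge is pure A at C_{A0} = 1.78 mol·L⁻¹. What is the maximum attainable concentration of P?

0.569 mol·L⁻¹

At the optimum, C_{P,max}/C_{A0} = (k₁/k₂)^[k₂/(k₂−k₁)].
= (0.303/0.396)^(0.396/(0.396−0.303)) = (0.7652)^(4.258) = 0.3199.
C_{P,max} = 0.3199×1.78 = 0.569 mol·L⁻¹.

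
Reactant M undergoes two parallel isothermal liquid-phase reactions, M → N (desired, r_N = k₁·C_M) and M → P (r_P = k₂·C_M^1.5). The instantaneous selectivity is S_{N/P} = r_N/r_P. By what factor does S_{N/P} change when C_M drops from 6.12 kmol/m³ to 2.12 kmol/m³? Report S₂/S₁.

1.70

S_{N/P} = (k₁/k₂)·C_M^-0.5, so S₂/S₁ = (C_{M,2}/C_{M,1})^-0.5.
= (2.12/6.12)^(-0.5) = (0.3464)^(-0.5) = 1.70.
Selectivity toward N rises as C_M falls — low-concentration operation is favoured.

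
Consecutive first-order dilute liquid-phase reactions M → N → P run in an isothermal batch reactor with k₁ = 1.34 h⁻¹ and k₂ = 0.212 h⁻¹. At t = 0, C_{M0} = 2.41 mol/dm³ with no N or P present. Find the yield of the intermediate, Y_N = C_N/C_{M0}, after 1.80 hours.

0.705

The intermediate concentration in a first-order A→B→C sequence is C_N = k₁C_{M0}(e^(−k₁t) − e^(−k₂t))/(k₂−k₁).
e^(−k₁t) = e^(−1.34×1.80) = e^(−2.412) = 0.08964; e^(−k₂t) = e^(−0.3816) = 0.6828.
C_N = 1.34×2.41/(0.212−1.34) × (0.08964−0.6828) = (-2.863)×(-0.5931) = 1.698 mol/dm³.
Y_N = C_N/C_{M0} = 1.698/2.41 = 0.705.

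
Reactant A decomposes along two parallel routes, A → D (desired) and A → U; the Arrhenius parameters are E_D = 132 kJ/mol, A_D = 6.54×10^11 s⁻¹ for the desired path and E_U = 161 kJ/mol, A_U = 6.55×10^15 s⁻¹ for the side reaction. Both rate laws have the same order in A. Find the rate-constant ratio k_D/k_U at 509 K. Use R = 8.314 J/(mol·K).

k_D/k_U = (A_D/A_U)·exp[−(E_D−E_U)/(RT)] = (A_D/A_U)·exp[(E_U−E_D)/(RT)].
(E_U−E_D)/(RT) = (161−132)×10³/(8.314×509) = 29000/4232 = 6.853.
k_D/k_U = (6.54×10^11/6.55×10^15)·exp(6.853) = 9.985×10^-5 × 946.6 = 0.0945.
Since E_D < E_U, lowering the temperature improves selectivity toward D.

0.0945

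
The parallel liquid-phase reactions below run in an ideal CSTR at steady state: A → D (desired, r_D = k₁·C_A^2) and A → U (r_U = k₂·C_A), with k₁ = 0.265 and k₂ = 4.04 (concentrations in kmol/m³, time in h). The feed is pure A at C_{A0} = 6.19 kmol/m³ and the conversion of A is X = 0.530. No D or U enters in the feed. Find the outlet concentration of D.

0.526 kmol/m³

Exit C_A = C_{A0}(1−X) = 6.19×0.470 = 2.909 kmol/m³.
A CSTR operates uniformly at the exit composition, giving r_D = 2.243 and r_U = 11.75 (each k·C_A^n at C_A = 2.909).
Fraction of consumed A going to D: r_D/(r_D+r_U) = 0.1603.
C_D = 0.1603·C_{A0}·X = 0.1603×6.19×0.530 = 0.526 kmol/m³.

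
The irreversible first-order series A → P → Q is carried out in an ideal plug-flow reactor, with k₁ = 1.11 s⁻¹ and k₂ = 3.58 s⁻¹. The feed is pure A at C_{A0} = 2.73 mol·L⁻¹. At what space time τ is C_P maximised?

0.474 s

The intermediate peaks when r₁ = r₂, i.e. k₁e^(−k₁τ) = k₂e^(−k₂τ), giving τ_opt = ln(k₂/k₁)/(k₂−k₁).
= ln(3.58/1.11)/(3.58−1.11) = ln(3.225)/2.470 = 1.171/2.470 = 0.474 s.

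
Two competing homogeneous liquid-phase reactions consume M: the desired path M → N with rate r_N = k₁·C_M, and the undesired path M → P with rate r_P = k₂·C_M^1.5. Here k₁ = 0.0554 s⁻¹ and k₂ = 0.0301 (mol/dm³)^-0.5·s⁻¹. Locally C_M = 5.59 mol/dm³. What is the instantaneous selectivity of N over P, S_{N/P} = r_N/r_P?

S_{N/P} = r_N/r_P = (k₁·C_M)/(k₂·C_M^1.5) = (k₁/k₂)·C_M^-0.5.
= (0.0554×5.590) / (0.0301×5.590^1.5) = 0.3097/0.3978 = 0.778.

0.778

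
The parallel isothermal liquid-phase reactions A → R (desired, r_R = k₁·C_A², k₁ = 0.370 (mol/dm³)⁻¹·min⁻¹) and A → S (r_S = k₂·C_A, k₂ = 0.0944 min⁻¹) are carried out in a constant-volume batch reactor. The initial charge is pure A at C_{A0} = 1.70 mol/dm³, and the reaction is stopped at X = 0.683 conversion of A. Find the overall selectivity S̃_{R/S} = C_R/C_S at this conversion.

C_A = C_{A0}(1−X) = 0.5389 mol/dm³.
Along a PFR/batch, dC_S/dC_A = −r_S/(r_R+r_S) = −k₂/(k₂+k₁·C_A).
Integrating from C_{A0} to C_A: C_S = (0.0944/0.370)·ln[(0.0944+0.370·1.70)/(0.0944+0.370·0.539)] = 0.2551·ln(0.7234/0.2938) = 0.2299 mol/dm³.
Then C_R = (C_{A0}−C_A) − C_S = 1.161 − 0.2299 = 0.9312 mol/dm³.
S̃_{R/S} = C_R/C_S = 0.9312/0.2299 = 4.05.

4.05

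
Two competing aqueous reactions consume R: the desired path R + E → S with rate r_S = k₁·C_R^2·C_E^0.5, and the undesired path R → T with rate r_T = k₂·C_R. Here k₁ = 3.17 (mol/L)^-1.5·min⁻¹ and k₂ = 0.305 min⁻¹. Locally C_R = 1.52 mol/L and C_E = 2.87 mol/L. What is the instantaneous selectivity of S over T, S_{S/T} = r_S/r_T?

S_{S/T} = r_S/r_T = (k₁·C_R^2·C_E^0.5)/(k₂·C_R) = (k₁/k₂)·C_R·C_E^0.5.
= (3.17×1.520^2×2.870^0.5) / (0.305×1.520) = 12.41/0.4636 = 26.8.

26.8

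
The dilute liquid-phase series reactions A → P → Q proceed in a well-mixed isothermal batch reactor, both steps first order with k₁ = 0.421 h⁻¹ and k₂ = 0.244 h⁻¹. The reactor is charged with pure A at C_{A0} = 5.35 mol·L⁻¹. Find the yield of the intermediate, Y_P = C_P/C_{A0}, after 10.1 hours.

Solving the coupled first-order balances gives C_P(t) = [k₁/(k₂−k₁)]·C_{A0}·(e^(−k₁t) − e^(−k₂t)).
e^(−k₁t) = e^(−0.421×10.1) = e^(−4.252) = 0.01423; e^(−k₂t) = e^(−2.464) = 0.08506.
C_P = 0.421×5.35/(0.244−0.421) × (0.01423−0.08506) = (-12.73)×(-0.07083) = 0.9013 mol·L⁻¹.
Y_P = C_P/C_{A0} = 0.9013/5.35 = 0.168.

0.168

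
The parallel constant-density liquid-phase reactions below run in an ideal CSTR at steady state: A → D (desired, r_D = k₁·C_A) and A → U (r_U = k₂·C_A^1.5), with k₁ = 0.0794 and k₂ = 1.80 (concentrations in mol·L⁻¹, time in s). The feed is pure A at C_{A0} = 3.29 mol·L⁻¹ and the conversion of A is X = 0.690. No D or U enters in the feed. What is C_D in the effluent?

Exit C_A = C_{A0}(1−X) = 3.29×0.310 = 1.020 mol·L⁻¹.
Rates in a CSTR are evaluated at the outlet concentration: r_D = 0.0794×1.020 = 0.08098, r_U = 1.80×1.020^1.5 = 1.854.
Fraction of consumed A going to D: r_D/(r_D+r_U) = 0.04185.
C_D = 0.04185·C_{A0}·X = 0.04185×3.29×0.690 = 0.0950 mol·L⁻¹.

0.0950 mol·L⁻¹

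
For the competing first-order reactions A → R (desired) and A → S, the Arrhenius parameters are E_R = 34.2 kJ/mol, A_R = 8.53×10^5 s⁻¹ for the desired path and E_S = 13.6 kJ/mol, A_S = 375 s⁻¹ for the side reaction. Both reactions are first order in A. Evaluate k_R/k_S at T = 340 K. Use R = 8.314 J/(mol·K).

1.56

k_R/k_S = (A_R/A_S)·exp[−(E_R−E_S)/(RT)] = (A_R/A_S)·exp[(E_S−E_R)/(RT)].
(E_S−E_R)/(RT) = (13.6−34.2)×10³/(8.314×340) = -20600/2827 = -7.287.
k_R/k_S = (8.53×10^5/375)·exp(-7.287) = 2275 × 6.840×10^-4 = 1.56.
Since E_R > E_S, raising the temperature improves selectivity toward R.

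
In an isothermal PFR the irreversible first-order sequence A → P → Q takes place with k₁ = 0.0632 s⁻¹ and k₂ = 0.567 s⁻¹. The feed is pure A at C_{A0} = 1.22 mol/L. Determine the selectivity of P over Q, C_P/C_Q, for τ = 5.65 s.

The intermediate concentration in a first-order A→B→C sequence is C_P = k₁C_{A0}(e^(−k₁τ) − e^(−k₂τ))/(k₂−k₁).
e^(−k₁τ) = e^(−0.0632×5.65) = e^(−0.3571) = 0.6997; e^(−k₂τ) = e^(−3.204) = 0.04062.
C_P = 0.0632×1.22/(0.567−0.0632) × (0.6997−0.04062) = 0.1530×0.6591 = 0.1009 mol/L.
C_A = C_{A0}e^(−k₁τ) = 0.8537 mol/L, so C_Q = C_{A0}−C_A−C_P = 0.2655 mol/L; C_P/C_Q = 0.380.

0.380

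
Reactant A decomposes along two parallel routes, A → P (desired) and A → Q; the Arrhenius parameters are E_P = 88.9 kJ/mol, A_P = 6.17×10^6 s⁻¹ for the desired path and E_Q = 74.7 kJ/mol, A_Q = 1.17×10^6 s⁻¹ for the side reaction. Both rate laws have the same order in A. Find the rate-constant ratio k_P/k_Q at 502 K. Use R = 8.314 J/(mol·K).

With equal orders, S_{P/Q} = k_P/k_Q = (A_P/A_Q)·exp[(E_Q−E_P)/(RT)].
(E_Q−E_P)/(RT) = (74.7−88.9)×10³/(8.314×502) = -14200/4174 = -3.402.
k_P/k_Q = (6.17×10^6/1.17×10^6)·exp(-3.402) = 5.274 × 0.03330 = 0.176.

0.176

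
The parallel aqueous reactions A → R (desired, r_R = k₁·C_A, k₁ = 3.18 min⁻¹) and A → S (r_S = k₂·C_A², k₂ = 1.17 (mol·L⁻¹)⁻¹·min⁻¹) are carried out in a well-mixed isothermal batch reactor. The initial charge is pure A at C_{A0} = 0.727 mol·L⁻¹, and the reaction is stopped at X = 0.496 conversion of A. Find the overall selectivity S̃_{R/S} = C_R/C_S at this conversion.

5.00

C_A = C_{A0}(1−X) = 0.3664 mol·L⁻¹.
Along a PFR/batch, dC_R/dC_A = −r_R/(r_R+r_S) = −k₁/(k₁+k₂·C_A).
Integrating from C_{A0} to C_A: C_R = (3.18/1.17)·ln[(3.18+1.17·0.727)/(3.18+1.17·0.366)] = 2.718·ln(4.031/3.609) = 0.3005 mol·L⁻¹.
C_S = (C_{A0}−C_A)−C_R = 0.06008 mol·L⁻¹; S̃_{R/S} = 0.3005/0.06008 = 5.00.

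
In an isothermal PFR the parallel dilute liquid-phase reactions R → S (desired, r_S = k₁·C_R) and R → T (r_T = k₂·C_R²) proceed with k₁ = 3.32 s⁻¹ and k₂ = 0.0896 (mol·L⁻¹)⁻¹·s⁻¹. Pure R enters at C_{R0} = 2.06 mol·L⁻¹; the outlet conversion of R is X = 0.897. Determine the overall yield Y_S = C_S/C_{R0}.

0.870

C_R = C_{R0}(1−X) = 0.2122 mol·L⁻¹.
Along a PFR/batch, dC_S/dC_R = −r_S/(r_S+r_T) = −k₁/(k₁+k₂·C_R).
Integrating from C_{R0} to C_R: C_S = (3.32/0.0896)·ln[(3.32+0.0896·2.06)/(3.32+0.0896·0.212)] = 37.05·ln(3.505/3.339) = 1.793 mol·L⁻¹.
Y_S = C_S/C_{R0} = 1.793/2.06 = 0.870.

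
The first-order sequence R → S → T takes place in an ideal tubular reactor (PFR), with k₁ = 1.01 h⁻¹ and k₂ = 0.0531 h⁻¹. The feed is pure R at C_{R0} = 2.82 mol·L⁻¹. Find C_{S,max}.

2.39 mol·L⁻¹

At the optimum, C_{S,max}/C_{R0} = (k₁/k₂)^[k₂/(k₂−k₁)].
= (1.01/0.0531)^(0.0531/(0.0531−1.01)) = (19.02)^(-0.05549) = 0.8492.
C_{S,max} = 0.8492×2.82 = 2.39 mol·L⁻¹.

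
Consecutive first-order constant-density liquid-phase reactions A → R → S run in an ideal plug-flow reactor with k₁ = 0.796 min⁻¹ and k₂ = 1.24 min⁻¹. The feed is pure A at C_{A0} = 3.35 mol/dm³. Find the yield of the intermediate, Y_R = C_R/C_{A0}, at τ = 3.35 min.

Solving the coupled first-order balances gives C_R(τ) = [k₁/(k₂−k₁)]·C_{A0}·(e^(−k₁τ) − e^(−k₂τ)).
e^(−k₁τ) = e^(−0.796×3.35) = e^(−2.667) = 0.06949; e^(−k₂τ) = e^(−4.154) = 0.01570.
C_R = 0.796×3.35/(1.24−0.796) × (0.06949−0.01570) = 6.006×0.05379 = 0.3230 mol/dm³.
Y_R = C_R/C_{A0} = 0.3230/3.35 = 0.0964.

0.0964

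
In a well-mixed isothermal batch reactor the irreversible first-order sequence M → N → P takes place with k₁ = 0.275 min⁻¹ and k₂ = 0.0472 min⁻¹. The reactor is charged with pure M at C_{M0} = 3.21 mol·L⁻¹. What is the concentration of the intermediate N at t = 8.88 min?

2.21 mol·L⁻¹

The intermediate concentration in a first-order A→B→C sequence is C_N = k₁C_{M0}(e^(−k₁t) − e^(−k₂t))/(k₂−k₁).
e^(−k₁t) = e^(−0.275×8.88) = e^(−2.442) = 0.08699; e^(−k₂t) = e^(−0.4191) = 0.6576.
C_N = 0.275×3.21/(0.0472−0.275) × (0.08699−0.6576) = (-3.875)×(-0.5706) = 2.211 mol·L⁻¹.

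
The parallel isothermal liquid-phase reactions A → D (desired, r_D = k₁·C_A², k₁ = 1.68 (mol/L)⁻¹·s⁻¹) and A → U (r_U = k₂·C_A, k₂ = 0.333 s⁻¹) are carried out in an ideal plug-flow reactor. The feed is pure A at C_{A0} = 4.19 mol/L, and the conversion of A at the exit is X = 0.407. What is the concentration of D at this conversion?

C_A = C_{A0}(1−X) = 2.485 mol/L.
Along a PFR/batch, dC_U/dC_A = −r_U/(r_D+r_U) = −k₂/(k₂+k₁·C_A).
Integrating from C_{A0} to C_A: C_U = (0.333/1.68)·ln[(0.333+1.68·4.19)/(0.333+1.68·2.48)] = 0.1982·ln(7.372/4.507) = 0.09753 mol/L.
Then C_D = (C_{A0}−C_A) − C_U = 1.705 − 0.09753 = 1.608 mol/L.

1.61 mol/L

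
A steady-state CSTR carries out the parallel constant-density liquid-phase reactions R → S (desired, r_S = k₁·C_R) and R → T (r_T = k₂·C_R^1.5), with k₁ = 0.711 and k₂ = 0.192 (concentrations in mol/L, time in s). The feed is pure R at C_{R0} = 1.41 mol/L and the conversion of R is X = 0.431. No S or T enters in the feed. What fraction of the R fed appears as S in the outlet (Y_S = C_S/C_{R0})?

0.347

Exit C_R = C_{R0}(1−X) = 1.41×0.569 = 0.8023 mol/L.
Rates in a CSTR are evaluated at the outlet concentration: r_S = 0.711×0.8023 = 0.5704, r_T = 0.192×0.8023^1.5 = 0.1380.
Fraction of consumed R going to S: r_S/(r_S+r_T) = 0.8052.
C_S = 0.8052·C_{R0}·X = 0.8052×1.41×0.431 = 0.489 mol/L; Y_S = C_S/C_{R0} = 0.347.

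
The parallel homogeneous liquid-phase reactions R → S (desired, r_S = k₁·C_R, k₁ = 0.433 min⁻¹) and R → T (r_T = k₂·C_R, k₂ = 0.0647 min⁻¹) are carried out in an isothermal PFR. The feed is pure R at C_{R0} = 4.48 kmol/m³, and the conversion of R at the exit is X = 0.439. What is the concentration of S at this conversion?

1.71 kmol/m³

C_R = C_{R0}(1−X) = 2.513 kmol/m³.
Both paths are first order in R, so the instantaneous fraction to S is constant: dC_S/d(−C_R) = k₁/(k₁+k₂) = 0.8700.
C_S = 0.8700·(C_{R0}−C_R) = 0.8700×1.967 = 1.71 kmol/m³.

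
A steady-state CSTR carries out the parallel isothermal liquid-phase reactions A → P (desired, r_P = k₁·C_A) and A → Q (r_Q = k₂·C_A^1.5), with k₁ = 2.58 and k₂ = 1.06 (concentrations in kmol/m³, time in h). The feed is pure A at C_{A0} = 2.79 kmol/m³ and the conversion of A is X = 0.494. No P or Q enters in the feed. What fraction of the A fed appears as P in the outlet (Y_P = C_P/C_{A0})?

0.332

Exit C_A = C_{A0}(1−X) = 2.79×0.506 = 1.412 kmol/m³.
In a CSTR the entire volume is at exit conditions, so r_P = 2.58×1.412 = 3.642 and r_Q = 1.06×1.412^1.5 = 1.778.
Fraction of consumed A going to P: r_P/(r_P+r_Q) = 0.6720.
C_P = 0.6720·C_{A0}·X = 0.6720×2.79×0.494 = 0.926 kmol/m³; Y_P = C_P/C_{A0} = 0.332.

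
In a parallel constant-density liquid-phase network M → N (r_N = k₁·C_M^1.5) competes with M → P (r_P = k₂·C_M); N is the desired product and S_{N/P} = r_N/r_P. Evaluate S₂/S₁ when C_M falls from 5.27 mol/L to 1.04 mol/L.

S_{N/P} = (k₁/k₂)·C_M^0.5, so S₂/S₁ = (C_{M,2}/C_{M,1})^0.5.
= (1.04/5.27)^0.5 = (0.1973)^0.5 = 0.444.

0.444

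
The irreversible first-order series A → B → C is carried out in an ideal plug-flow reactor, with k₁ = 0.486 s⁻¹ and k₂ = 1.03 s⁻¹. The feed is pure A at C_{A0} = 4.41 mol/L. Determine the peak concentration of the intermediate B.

1.06 mol/L

For a first-order series the maximum intermediate yield is C_{B,max}/C_{A0} = (k₁/k₂)^[k₂/(k₂−k₁)].
= (0.486/1.03)^(1.03/(1.03−0.486)) = (0.4718)^(1.893) = 0.2412.
C_{B,max} = 0.2412×4.41 = 1.06 mol/L.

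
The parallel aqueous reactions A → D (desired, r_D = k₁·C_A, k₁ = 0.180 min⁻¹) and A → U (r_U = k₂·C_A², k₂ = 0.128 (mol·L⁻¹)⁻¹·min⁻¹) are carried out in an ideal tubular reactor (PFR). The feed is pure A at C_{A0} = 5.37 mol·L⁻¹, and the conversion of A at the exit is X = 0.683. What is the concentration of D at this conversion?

1.10 mol·L⁻¹

C_A = C_{A0}(1−X) = 1.702 mol·L⁻¹.
Along a PFR/batch, dC_D/dC_A = −r_D/(r_D+r_U) = −k₁/(k₁+k₂·C_A).
Integrating from C_{A0} to C_A: C_D = (0.180/0.128)·ln[(0.180+0.128·5.37)/(0.180+0.128·1.70)] = 1.406·ln(0.8674/0.3979) = 1.096 mol·L⁻¹.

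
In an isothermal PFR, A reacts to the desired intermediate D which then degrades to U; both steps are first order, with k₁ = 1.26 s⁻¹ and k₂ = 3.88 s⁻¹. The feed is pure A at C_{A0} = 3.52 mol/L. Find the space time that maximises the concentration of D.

Setting dC_D/dτ = 0 gives τ_opt = ln(k₂/k₁)/(k₂−k₁).
= ln(3.88/1.26)/(3.88−1.26) = ln(3.079)/2.620 = 1.125/2.620 = 0.429 s.

0.429 s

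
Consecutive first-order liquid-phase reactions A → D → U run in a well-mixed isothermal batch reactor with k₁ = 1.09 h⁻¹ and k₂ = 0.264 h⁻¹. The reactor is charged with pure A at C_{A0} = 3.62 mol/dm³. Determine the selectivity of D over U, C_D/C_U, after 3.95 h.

0.830

Solving the coupled first-order balances gives C_D(t) = [k₁/(k₂−k₁)]·C_{A0}·(e^(−k₁t) − e^(−k₂t)).
e^(−k₁t) = e^(−1.09×3.95) = e^(−4.306) = 0.01349; e^(−k₂t) = e^(−1.043) = 0.3525.
C_D = 1.09×3.62/(0.264−1.09) × (0.01349−0.3525) = (-4.777)×(-0.3390) = 1.619 mol/dm³.
C_A = C_{A0}e^(−k₁t) = 0.04885 mol/dm³, so C_U = C_{A0}−C_A−C_D = 1.952 mol/dm³; C_D/C_U = 0.830.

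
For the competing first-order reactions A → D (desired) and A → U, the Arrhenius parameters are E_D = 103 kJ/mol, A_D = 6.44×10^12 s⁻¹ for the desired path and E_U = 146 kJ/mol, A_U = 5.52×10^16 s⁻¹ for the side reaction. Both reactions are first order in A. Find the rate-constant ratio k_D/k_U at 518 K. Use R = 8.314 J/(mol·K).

k_D/k_U = (A_D/A_U)·exp[−(E_D−E_U)/(RT)] = (A_D/A_U)·exp[(E_U−E_D)/(RT)].
(E_U−E_D)/(RT) = (146−103)×10³/(8.314×518) = 43000/4307 = 9.985.
k_D/k_U = (6.44×10^12/5.52×10^16)·exp(9.985) = 1.167×10^-4 × 21689 = 2.53.
Since E_D < E_U, lowering the temperature improves selectivity toward D.

2.53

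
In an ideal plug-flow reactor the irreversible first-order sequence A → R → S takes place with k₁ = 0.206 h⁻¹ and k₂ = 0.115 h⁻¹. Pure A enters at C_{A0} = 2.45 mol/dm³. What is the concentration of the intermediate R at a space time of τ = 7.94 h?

1.15 mol/dm³

For first-order series with pure A initially, C_R(τ) = k₁C_{A0}/(k₂−k₁)·(e^(−k₁τ) − e^(−k₂τ)).
e^(−k₁τ) = e^(−0.206×7.94) = e^(−1.636) = 0.1948; e^(−k₂τ) = e^(−0.9131) = 0.4013.
C_R = 0.206×2.45/(0.115−0.206) × (0.1948−0.4013) = (-5.546)×(-0.2065) = 1.145 mol/dm³.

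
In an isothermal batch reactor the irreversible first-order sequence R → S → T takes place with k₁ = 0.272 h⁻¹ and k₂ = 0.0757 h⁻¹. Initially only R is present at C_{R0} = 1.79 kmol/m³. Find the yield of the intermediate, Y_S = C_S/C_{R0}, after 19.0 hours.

The intermediate concentration in a first-order A→B→C sequence is C_S = k₁C_{R0}(e^(−k₁t) − e^(−k₂t))/(k₂−k₁).
e^(−k₁t) = e^(−0.272×19.0) = e^(−5.168) = 0.005696; e^(−k₂t) = e^(−1.438) = 0.2373.
C_S = 0.272×1.79/(0.0757−0.272) × (0.005696−0.2373) = (-2.480)×(-0.2316) = 0.5745 kmol/m³.
Y_S = C_S/C_{R0} = 0.5745/1.79 = 0.321.

0.321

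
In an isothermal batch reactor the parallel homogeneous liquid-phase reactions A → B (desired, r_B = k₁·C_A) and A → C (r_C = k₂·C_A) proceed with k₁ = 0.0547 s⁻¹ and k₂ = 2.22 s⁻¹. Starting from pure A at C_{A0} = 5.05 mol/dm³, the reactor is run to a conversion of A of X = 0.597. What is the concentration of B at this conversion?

C_A = C_{A0}(1−X) = 2.035 mol/dm³.
Both paths are first order in A, so the instantaneous fraction to B is constant: dC_B/d(−C_A) = k₁/(k₁+k₂) = 0.02405.
C_B = 0.02405·(C_{A0}−C_A) = 0.02405×3.015 = 0.0725 mol/dm³.

0.0725 mol/dm³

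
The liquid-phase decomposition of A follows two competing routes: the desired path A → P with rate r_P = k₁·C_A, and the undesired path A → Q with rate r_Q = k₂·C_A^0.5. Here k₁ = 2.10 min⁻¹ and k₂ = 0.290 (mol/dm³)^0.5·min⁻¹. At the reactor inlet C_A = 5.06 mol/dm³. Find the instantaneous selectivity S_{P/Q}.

S_{P/Q} = r_P/r_Q = (k₁·C_A)/(k₂·C_A^0.5) = (k₁/k₂)·C_A^0.5.
= (2.10×5.060) / (0.290×5.060^0.5) = 10.63/0.6523 = 16.3.

16.3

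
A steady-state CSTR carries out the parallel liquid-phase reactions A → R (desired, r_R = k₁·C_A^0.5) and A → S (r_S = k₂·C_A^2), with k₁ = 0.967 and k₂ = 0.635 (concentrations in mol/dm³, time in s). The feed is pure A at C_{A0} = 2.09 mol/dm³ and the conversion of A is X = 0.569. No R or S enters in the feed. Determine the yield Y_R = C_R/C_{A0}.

Exit C_A = C_{A0}(1−X) = 2.09×0.431 = 0.9008 mol/dm³.
A CSTR operates uniformly at the exit composition, giving r_R = 0.9178 and r_S = 0.5153 (each k·C_A^n at C_A = 0.9008).
Fraction of consumed A going to R: r_R/(r_R+r_S) = 0.6404.
C_R = 0.6404·C_{A0}·X = 0.6404×2.09×0.569 = 0.762 mol/dm³; Y_R = C_R/C_{A0} = 0.364.

0.364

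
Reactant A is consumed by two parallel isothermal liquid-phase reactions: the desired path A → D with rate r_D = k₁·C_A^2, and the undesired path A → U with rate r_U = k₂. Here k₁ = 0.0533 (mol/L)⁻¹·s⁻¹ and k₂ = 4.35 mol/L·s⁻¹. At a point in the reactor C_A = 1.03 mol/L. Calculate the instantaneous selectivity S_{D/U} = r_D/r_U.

0.0130

S_{D/U} = r_D/r_U = (k₁·C_A^2)/(k₂) = (k₁/k₂)·C_A^2.
= (0.0533×1.030^2) / (4.35) = 0.05655/4.350 = 0.0130.
Since the desired path is higher order in A, keeping C_A high (PFR or concentrated feed) favours D.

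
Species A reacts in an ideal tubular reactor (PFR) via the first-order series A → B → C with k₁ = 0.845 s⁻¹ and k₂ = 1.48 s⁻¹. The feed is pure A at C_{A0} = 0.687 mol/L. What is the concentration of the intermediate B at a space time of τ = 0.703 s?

0.182 mol/L

The intermediate concentration in a first-order A→B→C sequence is C_B = k₁C_{A0}(e^(−k₁τ) − e^(−k₂τ))/(k₂−k₁).
e^(−k₁τ) = e^(−0.845×0.703) = e^(−0.5940) = 0.5521; e^(−k₂τ) = e^(−1.040) = 0.3533.
C_B = 0.845×0.687/(1.48−0.845) × (0.5521−0.3533) = 0.9142×0.1988 = 0.1817 mol/L.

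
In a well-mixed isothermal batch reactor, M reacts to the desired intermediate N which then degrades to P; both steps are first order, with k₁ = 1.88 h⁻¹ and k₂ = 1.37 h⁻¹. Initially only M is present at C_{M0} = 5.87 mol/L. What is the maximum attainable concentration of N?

At the optimum, C_{N,max}/C_{M0} = (k₁/k₂)^[k₂/(k₂−k₁)].
= (1.88/1.37)^(1.37/(1.37−1.88)) = (1.372)^(-2.686) = 0.4274.
C_{N,max} = 0.4274×5.87 = 2.51 mol/L.

2.51 mol/L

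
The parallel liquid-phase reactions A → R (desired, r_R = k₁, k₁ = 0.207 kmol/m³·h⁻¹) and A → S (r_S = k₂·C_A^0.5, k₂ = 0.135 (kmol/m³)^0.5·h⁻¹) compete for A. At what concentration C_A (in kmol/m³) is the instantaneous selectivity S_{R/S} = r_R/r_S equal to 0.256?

S_{R/S} = (k₁/k₂)·C_A^-0.5 ⇒ C_A = (S·k₂/k₁)^(-2).
= (0.256×0.135/0.207)^(-2) = (0.1670)^(-2) = 35.9 kmol/m³.

35.9 kmol/m³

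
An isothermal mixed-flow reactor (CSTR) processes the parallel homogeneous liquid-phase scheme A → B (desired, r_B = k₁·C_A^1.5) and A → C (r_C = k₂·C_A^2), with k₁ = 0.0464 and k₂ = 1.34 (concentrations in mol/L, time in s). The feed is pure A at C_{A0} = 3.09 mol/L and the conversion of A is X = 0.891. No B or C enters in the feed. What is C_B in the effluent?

Exit C_A = C_{A0}(1−X) = 3.09×0.109 = 0.3368 mol/L.
Rates in a CSTR are evaluated at the outlet concentration: r_B = 0.0464×0.3368^1.5 = 0.009070, r_C = 1.34×0.3368^2 = 0.1520.
Fraction of consumed A going to B: r_B/(r_B+r_C) = 0.05631.
C_B = 0.05631·C_{A0}·X = 0.05631×3.09×0.891 = 0.155 mol/L.

0.155 mol/L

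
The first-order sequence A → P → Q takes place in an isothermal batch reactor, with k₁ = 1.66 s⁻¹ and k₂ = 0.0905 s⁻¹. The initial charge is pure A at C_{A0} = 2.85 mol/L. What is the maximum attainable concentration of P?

For a first-order series the maximum intermediate yield is C_{P,max}/C_{A0} = (k₁/k₂)^[k₂/(k₂−k₁)].
= (1.66/0.0905)^(0.0905/(0.0905−1.66)) = (18.34)^(-0.05766) = 0.8456.
C_{P,max} = 0.8456×2.85 = 2.41 mol/L.

2.41 mol/L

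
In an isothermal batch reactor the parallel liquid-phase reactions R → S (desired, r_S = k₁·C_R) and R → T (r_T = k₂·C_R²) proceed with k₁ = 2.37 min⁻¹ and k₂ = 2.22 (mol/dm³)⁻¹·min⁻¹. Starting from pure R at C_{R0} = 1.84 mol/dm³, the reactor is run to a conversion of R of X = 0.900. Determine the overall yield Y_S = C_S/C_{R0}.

0.489

C_R = C_{R0}(1−X) = 0.1840 mol/dm³.
Along a PFR/batch, dC_S/dC_R = −r_S/(r_S+r_T) = −k₁/(k₁+k₂·C_R).
Integrating from C_{R0} to C_R: C_S = (2.37/2.22)·ln[(2.37+2.22·1.84)/(2.37+2.22·0.184)] = 1.068·ln(6.455/2.778) = 0.8999 mol/dm³.
Y_S = C_S/C_{R0} = 0.8999/1.84 = 0.489.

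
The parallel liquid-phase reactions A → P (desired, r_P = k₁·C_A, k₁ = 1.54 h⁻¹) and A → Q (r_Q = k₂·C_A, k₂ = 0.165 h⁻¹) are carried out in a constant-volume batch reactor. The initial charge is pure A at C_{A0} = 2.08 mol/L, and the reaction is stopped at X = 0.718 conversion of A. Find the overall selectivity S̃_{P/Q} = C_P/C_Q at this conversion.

C_A = C_{A0}(1−X) = 0.5866 mol/L.
Both paths are first order in A, so the instantaneous fraction to P is constant: dC_P/d(−C_A) = k₁/(k₁+k₂) = 0.9032.
C_P = 0.9032·(C_{A0}−C_A) = 0.9032×1.493 = 1.35 mol/L.
C_Q = (C_{A0}−C_A)−C_P = 0.1445 mol/L; S̃_{P/Q} = 1.349/0.1445 = 9.33.

9.33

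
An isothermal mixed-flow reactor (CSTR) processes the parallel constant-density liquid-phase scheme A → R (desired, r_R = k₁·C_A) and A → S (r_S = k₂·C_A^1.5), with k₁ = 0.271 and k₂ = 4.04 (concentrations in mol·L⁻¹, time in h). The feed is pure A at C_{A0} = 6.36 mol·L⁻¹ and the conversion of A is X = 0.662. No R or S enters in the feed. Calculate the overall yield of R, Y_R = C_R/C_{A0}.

0.0290

Exit C_A = C_{A0}(1−X) = 6.36×0.338 = 2.150 mol·L⁻¹.
In a CSTR the entire volume is at exit conditions, so r_R = 0.271×2.150 = 0.5826 and r_S = 4.04×2.150^1.5 = 12.73.
Fraction of consumed A going to R: r_R/(r_R+r_S) = 0.04375.
C_R = 0.04375·C_{A0}·X = 0.04375×6.36×0.662 = 0.184 mol·L⁻¹; Y_R = C_R/C_{A0} = 0.0290.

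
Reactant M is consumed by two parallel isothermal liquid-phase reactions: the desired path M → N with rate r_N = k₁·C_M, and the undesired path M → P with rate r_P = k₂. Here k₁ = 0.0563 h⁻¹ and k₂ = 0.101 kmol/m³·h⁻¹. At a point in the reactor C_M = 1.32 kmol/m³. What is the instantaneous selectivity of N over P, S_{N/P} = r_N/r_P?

S_{N/P} = r_N/r_P = (k₁·C_M)/(k₂) = (k₁/k₂)·C_M.
= (0.0563×1.320) / (0.101) = 0.07432/0.1010 = 0.736.
Since the desired path is higher order in M, keeping C_M high (PFR or concentrated feed) favours N.

0.736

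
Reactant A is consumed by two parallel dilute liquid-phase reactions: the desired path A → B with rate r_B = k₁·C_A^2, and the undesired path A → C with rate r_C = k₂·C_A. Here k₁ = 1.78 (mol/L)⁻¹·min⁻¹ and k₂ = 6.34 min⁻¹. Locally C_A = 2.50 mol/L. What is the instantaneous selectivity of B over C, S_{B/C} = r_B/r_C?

S_{B/C} = r_B/r_C = (k₁·C_A^2)/(k₂·C_A) = (k₁/k₂)·C_A.
= (1.78×2.500^2) / (6.34×2.500) = 11.12/15.85 = 0.702.

0.702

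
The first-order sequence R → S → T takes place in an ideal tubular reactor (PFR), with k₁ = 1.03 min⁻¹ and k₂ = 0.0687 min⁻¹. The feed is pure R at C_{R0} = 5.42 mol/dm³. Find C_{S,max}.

4.47 mol/dm³

Evaluating C_S at τ_opt = ln(k₂/k₁)/(k₂−k₁) gives C_{S,max}/C_{R0} = (k₁/k₂)^[k₂/(k₂−k₁)].
= (1.03/0.0687)^(0.0687/(0.0687−1.03)) = (14.99)^(-0.07147) = 0.8241.
C_{S,max} = 0.8241×5.42 = 4.47 mol/dm³.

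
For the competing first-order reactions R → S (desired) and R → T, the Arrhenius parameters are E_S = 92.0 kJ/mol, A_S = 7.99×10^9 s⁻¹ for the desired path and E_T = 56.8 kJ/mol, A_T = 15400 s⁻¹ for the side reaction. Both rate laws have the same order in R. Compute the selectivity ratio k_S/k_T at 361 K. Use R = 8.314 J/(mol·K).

4.18

Since both paths have the same order in R, the concentration cancels and S_{S/T} = k_S/k_T = (A_S/A_T)·exp[(E_T−E_S)/(RT)].
(E_T−E_S)/(RT) = (56.8−92.0)×10³/(8.314×361) = -35200/3001 = -11.73.
k_S/k_T = (7.99×10^9/15400)·exp(-11.73) = 5.188×10^5 × 8.064×10^-6 = 4.18.
Since E_S > E_T, raising the temperature improves selectivity toward S.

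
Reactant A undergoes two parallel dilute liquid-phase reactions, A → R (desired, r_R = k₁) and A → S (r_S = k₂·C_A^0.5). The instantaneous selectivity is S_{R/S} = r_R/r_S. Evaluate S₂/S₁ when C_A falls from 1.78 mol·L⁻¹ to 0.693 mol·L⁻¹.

S_{R/S} = (k₁/k₂)·C_A^-0.5, so S₂/S₁ = (C_{A,2}/C_{A,1})^-0.5.
= (0.693/1.78)^(-0.5) = (0.3893)^(-0.5) = 1.60.

1.60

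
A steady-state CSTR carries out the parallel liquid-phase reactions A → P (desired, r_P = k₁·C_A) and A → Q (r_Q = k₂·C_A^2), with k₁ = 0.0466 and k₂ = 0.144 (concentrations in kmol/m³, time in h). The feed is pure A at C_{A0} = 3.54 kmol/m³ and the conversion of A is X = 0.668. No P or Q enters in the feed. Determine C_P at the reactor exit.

0.511 kmol/m³

Exit C_A = C_{A0}(1−X) = 3.54×0.332 = 1.175 kmol/m³.
Rates in a CSTR are evaluated at the outlet concentration: r_P = 0.0466×1.175 = 0.05477, r_Q = 0.144×1.175^2 = 0.1989.
Fraction of consumed A going to P: r_P/(r_P+r_Q) = 0.2159.
C_P = 0.2159·C_{A0}·X = 0.2159×3.54×0.668 = 0.511 kmol/m³.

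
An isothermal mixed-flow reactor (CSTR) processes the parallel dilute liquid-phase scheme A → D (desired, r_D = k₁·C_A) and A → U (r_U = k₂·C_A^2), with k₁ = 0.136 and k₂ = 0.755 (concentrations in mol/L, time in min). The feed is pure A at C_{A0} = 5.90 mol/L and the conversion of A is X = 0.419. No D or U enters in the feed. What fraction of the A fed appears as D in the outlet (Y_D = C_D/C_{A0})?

0.0209

Exit C_A = C_{A0}(1−X) = 5.90×0.581 = 3.428 mol/L.
In a CSTR the entire volume is at exit conditions, so r_D = 0.136×3.428 = 0.4662 and r_U = 0.755×3.428^2 = 8.872.
Fraction of consumed A going to D: r_D/(r_D+r_U) = 0.04993.
C_D = 0.04993·C_{A0}·X = 0.04993×5.90×0.419 = 0.123 mol/L; Y_D = C_D/C_{A0} = 0.0209.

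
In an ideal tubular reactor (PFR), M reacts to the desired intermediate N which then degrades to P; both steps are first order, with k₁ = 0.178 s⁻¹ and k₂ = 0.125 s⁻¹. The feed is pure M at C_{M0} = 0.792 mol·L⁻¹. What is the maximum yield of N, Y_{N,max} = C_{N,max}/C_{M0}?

0.434

For a first-order series the maximum intermediate yield is C_{N,max}/C_{M0} = (k₁/k₂)^[k₂/(k₂−k₁)].
= (0.178/0.125)^(0.125/(0.125−0.178)) = (1.424)^(-2.358) = 0.4345.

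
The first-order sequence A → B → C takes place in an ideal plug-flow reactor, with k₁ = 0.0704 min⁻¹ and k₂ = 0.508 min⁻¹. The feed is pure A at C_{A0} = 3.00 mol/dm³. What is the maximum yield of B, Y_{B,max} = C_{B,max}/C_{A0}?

Evaluating C_B at τ_opt = ln(k₂/k₁)/(k₂−k₁) gives C_{B,max}/C_{A0} = (k₁/k₂)^[k₂/(k₂−k₁)].
= (0.0704/0.508)^(0.508/(0.508−0.0704)) = (0.1386)^(1.161) = 0.1008.

0.101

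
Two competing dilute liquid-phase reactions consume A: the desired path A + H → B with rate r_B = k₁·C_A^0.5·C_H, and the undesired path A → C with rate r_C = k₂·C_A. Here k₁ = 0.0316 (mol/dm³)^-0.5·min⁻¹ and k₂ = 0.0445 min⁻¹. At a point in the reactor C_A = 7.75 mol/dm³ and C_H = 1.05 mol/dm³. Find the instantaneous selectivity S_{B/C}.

S_{B/C} = r_B/r_C = (k₁·C_A^0.5·C_H)/(k₂·C_A) = (k₁/k₂)·C_A^-0.5·C_H.
= (0.0316×7.750^0.5×1.050) / (0.0445×7.750) = 0.09237/0.3449 = 0.268.

0.268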